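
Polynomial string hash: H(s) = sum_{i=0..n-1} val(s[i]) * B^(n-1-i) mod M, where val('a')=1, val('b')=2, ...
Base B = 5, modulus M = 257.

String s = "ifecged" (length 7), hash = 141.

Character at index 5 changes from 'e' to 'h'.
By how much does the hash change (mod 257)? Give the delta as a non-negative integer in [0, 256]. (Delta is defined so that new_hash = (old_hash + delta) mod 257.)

Answer: 15

Derivation:
Delta formula: (val(new) - val(old)) * B^(n-1-k) mod M
  val('h') - val('e') = 8 - 5 = 3
  B^(n-1-k) = 5^1 mod 257 = 5
  Delta = 3 * 5 mod 257 = 15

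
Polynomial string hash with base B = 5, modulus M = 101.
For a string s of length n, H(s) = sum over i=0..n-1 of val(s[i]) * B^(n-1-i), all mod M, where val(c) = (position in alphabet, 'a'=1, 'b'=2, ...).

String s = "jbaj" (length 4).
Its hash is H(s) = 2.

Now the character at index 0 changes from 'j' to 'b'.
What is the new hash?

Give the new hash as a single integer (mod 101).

val('j') = 10, val('b') = 2
Position k = 0, exponent = n-1-k = 3
B^3 mod M = 5^3 mod 101 = 24
Delta = (2 - 10) * 24 mod 101 = 10
New hash = (2 + 10) mod 101 = 12

Answer: 12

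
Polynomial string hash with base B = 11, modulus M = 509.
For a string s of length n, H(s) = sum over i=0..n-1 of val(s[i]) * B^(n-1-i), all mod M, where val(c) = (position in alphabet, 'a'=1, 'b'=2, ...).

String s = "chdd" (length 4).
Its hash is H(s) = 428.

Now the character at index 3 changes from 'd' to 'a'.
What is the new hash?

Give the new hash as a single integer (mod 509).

val('d') = 4, val('a') = 1
Position k = 3, exponent = n-1-k = 0
B^0 mod M = 11^0 mod 509 = 1
Delta = (1 - 4) * 1 mod 509 = 506
New hash = (428 + 506) mod 509 = 425

Answer: 425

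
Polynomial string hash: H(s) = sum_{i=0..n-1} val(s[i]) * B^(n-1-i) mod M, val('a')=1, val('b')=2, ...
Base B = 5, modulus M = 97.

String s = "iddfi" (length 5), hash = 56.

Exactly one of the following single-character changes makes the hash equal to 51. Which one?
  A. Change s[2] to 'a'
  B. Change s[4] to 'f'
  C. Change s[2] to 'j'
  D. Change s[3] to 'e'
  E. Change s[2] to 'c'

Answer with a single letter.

Answer: D

Derivation:
Option A: s[2]='d'->'a', delta=(1-4)*5^2 mod 97 = 22, hash=56+22 mod 97 = 78
Option B: s[4]='i'->'f', delta=(6-9)*5^0 mod 97 = 94, hash=56+94 mod 97 = 53
Option C: s[2]='d'->'j', delta=(10-4)*5^2 mod 97 = 53, hash=56+53 mod 97 = 12
Option D: s[3]='f'->'e', delta=(5-6)*5^1 mod 97 = 92, hash=56+92 mod 97 = 51 <-- target
Option E: s[2]='d'->'c', delta=(3-4)*5^2 mod 97 = 72, hash=56+72 mod 97 = 31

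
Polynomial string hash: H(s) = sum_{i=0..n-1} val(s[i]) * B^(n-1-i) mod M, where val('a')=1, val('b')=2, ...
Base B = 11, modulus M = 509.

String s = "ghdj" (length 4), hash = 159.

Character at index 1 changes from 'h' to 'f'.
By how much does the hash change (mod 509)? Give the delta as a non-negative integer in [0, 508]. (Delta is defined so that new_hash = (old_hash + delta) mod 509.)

Answer: 267

Derivation:
Delta formula: (val(new) - val(old)) * B^(n-1-k) mod M
  val('f') - val('h') = 6 - 8 = -2
  B^(n-1-k) = 11^2 mod 509 = 121
  Delta = -2 * 121 mod 509 = 267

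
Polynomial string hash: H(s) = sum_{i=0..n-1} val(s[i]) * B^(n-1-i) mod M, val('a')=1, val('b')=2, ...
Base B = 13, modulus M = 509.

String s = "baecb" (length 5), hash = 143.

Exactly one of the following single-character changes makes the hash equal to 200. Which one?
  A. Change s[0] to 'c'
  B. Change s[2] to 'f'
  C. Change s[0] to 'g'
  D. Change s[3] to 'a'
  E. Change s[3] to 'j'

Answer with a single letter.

Option A: s[0]='b'->'c', delta=(3-2)*13^4 mod 509 = 57, hash=143+57 mod 509 = 200 <-- target
Option B: s[2]='e'->'f', delta=(6-5)*13^2 mod 509 = 169, hash=143+169 mod 509 = 312
Option C: s[0]='b'->'g', delta=(7-2)*13^4 mod 509 = 285, hash=143+285 mod 509 = 428
Option D: s[3]='c'->'a', delta=(1-3)*13^1 mod 509 = 483, hash=143+483 mod 509 = 117
Option E: s[3]='c'->'j', delta=(10-3)*13^1 mod 509 = 91, hash=143+91 mod 509 = 234

Answer: A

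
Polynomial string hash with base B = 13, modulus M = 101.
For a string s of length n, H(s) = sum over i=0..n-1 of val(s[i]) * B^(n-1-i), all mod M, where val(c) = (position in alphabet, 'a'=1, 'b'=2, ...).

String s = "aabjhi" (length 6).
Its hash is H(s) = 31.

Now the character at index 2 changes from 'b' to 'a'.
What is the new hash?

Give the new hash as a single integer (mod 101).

val('b') = 2, val('a') = 1
Position k = 2, exponent = n-1-k = 3
B^3 mod M = 13^3 mod 101 = 76
Delta = (1 - 2) * 76 mod 101 = 25
New hash = (31 + 25) mod 101 = 56

Answer: 56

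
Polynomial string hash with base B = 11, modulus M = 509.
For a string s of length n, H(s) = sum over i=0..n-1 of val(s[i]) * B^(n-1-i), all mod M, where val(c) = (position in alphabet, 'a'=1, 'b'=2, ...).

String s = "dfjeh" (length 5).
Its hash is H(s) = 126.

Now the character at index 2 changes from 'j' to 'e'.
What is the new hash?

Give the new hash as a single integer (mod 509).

val('j') = 10, val('e') = 5
Position k = 2, exponent = n-1-k = 2
B^2 mod M = 11^2 mod 509 = 121
Delta = (5 - 10) * 121 mod 509 = 413
New hash = (126 + 413) mod 509 = 30

Answer: 30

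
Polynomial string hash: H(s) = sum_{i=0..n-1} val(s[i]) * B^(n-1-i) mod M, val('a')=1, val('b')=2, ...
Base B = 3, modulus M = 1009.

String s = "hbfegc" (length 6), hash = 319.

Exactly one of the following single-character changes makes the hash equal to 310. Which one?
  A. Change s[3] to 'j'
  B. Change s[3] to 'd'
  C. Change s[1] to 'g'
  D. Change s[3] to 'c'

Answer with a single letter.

Answer: B

Derivation:
Option A: s[3]='e'->'j', delta=(10-5)*3^2 mod 1009 = 45, hash=319+45 mod 1009 = 364
Option B: s[3]='e'->'d', delta=(4-5)*3^2 mod 1009 = 1000, hash=319+1000 mod 1009 = 310 <-- target
Option C: s[1]='b'->'g', delta=(7-2)*3^4 mod 1009 = 405, hash=319+405 mod 1009 = 724
Option D: s[3]='e'->'c', delta=(3-5)*3^2 mod 1009 = 991, hash=319+991 mod 1009 = 301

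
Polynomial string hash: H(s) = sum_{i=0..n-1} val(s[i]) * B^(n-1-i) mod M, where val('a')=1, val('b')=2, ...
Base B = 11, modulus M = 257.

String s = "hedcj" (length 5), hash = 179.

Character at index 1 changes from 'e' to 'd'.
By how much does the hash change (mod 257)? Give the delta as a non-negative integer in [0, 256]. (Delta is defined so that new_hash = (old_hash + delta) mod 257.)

Delta formula: (val(new) - val(old)) * B^(n-1-k) mod M
  val('d') - val('e') = 4 - 5 = -1
  B^(n-1-k) = 11^3 mod 257 = 46
  Delta = -1 * 46 mod 257 = 211

Answer: 211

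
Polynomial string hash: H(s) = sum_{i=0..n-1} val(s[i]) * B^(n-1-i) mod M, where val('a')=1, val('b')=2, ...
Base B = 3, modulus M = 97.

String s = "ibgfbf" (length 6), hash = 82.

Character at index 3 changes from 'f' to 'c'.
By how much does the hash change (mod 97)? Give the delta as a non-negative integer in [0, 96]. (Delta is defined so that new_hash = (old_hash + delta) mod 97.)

Answer: 70

Derivation:
Delta formula: (val(new) - val(old)) * B^(n-1-k) mod M
  val('c') - val('f') = 3 - 6 = -3
  B^(n-1-k) = 3^2 mod 97 = 9
  Delta = -3 * 9 mod 97 = 70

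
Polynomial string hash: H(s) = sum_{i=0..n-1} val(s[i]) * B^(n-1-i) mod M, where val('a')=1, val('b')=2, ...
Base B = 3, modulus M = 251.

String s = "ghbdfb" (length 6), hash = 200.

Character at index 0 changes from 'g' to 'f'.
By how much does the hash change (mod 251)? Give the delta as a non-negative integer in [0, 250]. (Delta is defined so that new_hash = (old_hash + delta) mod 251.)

Answer: 8

Derivation:
Delta formula: (val(new) - val(old)) * B^(n-1-k) mod M
  val('f') - val('g') = 6 - 7 = -1
  B^(n-1-k) = 3^5 mod 251 = 243
  Delta = -1 * 243 mod 251 = 8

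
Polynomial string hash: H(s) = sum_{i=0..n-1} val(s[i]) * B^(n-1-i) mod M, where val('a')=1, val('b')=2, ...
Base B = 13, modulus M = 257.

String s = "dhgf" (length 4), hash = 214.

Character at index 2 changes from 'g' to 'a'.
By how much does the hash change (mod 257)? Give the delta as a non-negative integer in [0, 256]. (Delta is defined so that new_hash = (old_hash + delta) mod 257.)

Answer: 179

Derivation:
Delta formula: (val(new) - val(old)) * B^(n-1-k) mod M
  val('a') - val('g') = 1 - 7 = -6
  B^(n-1-k) = 13^1 mod 257 = 13
  Delta = -6 * 13 mod 257 = 179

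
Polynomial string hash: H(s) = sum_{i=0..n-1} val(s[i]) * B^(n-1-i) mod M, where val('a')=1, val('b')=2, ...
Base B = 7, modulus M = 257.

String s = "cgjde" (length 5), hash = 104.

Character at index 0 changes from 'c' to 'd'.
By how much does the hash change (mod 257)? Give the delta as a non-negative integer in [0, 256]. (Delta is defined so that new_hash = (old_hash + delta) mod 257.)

Delta formula: (val(new) - val(old)) * B^(n-1-k) mod M
  val('d') - val('c') = 4 - 3 = 1
  B^(n-1-k) = 7^4 mod 257 = 88
  Delta = 1 * 88 mod 257 = 88

Answer: 88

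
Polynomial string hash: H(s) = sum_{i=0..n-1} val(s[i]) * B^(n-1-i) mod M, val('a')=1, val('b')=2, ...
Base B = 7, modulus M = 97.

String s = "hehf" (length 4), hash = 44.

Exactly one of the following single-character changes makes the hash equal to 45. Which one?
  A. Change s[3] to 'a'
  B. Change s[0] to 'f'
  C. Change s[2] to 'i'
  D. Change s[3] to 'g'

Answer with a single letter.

Answer: D

Derivation:
Option A: s[3]='f'->'a', delta=(1-6)*7^0 mod 97 = 92, hash=44+92 mod 97 = 39
Option B: s[0]='h'->'f', delta=(6-8)*7^3 mod 97 = 90, hash=44+90 mod 97 = 37
Option C: s[2]='h'->'i', delta=(9-8)*7^1 mod 97 = 7, hash=44+7 mod 97 = 51
Option D: s[3]='f'->'g', delta=(7-6)*7^0 mod 97 = 1, hash=44+1 mod 97 = 45 <-- target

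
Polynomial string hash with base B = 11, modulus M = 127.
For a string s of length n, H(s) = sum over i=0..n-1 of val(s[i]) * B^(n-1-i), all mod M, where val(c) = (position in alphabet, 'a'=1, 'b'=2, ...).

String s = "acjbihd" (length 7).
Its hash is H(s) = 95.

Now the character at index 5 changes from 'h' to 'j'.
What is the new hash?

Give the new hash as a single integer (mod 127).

val('h') = 8, val('j') = 10
Position k = 5, exponent = n-1-k = 1
B^1 mod M = 11^1 mod 127 = 11
Delta = (10 - 8) * 11 mod 127 = 22
New hash = (95 + 22) mod 127 = 117

Answer: 117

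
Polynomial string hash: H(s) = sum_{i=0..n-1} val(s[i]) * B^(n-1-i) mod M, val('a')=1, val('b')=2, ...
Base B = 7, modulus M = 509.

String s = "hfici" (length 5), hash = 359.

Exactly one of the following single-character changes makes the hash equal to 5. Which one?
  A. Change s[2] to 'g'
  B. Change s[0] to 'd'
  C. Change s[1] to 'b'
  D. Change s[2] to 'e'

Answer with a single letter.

Option A: s[2]='i'->'g', delta=(7-9)*7^2 mod 509 = 411, hash=359+411 mod 509 = 261
Option B: s[0]='h'->'d', delta=(4-8)*7^4 mod 509 = 67, hash=359+67 mod 509 = 426
Option C: s[1]='f'->'b', delta=(2-6)*7^3 mod 509 = 155, hash=359+155 mod 509 = 5 <-- target
Option D: s[2]='i'->'e', delta=(5-9)*7^2 mod 509 = 313, hash=359+313 mod 509 = 163

Answer: C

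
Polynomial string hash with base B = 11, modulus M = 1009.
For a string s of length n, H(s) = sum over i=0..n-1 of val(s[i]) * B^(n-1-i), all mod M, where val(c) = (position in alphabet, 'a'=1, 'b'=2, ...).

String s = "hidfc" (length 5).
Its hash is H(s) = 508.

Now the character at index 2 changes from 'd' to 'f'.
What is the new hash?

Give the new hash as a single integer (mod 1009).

val('d') = 4, val('f') = 6
Position k = 2, exponent = n-1-k = 2
B^2 mod M = 11^2 mod 1009 = 121
Delta = (6 - 4) * 121 mod 1009 = 242
New hash = (508 + 242) mod 1009 = 750

Answer: 750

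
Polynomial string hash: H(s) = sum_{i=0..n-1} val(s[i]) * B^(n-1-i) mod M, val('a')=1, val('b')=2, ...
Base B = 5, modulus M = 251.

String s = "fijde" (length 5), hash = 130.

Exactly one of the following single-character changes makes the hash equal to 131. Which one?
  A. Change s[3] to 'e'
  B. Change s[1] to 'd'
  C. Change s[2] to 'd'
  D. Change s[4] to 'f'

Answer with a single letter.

Option A: s[3]='d'->'e', delta=(5-4)*5^1 mod 251 = 5, hash=130+5 mod 251 = 135
Option B: s[1]='i'->'d', delta=(4-9)*5^3 mod 251 = 128, hash=130+128 mod 251 = 7
Option C: s[2]='j'->'d', delta=(4-10)*5^2 mod 251 = 101, hash=130+101 mod 251 = 231
Option D: s[4]='e'->'f', delta=(6-5)*5^0 mod 251 = 1, hash=130+1 mod 251 = 131 <-- target

Answer: D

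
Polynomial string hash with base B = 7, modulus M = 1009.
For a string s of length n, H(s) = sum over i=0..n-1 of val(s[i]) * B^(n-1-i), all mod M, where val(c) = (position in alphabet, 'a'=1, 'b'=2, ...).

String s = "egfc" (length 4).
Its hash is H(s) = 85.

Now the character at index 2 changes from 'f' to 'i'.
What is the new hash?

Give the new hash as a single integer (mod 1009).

Answer: 106

Derivation:
val('f') = 6, val('i') = 9
Position k = 2, exponent = n-1-k = 1
B^1 mod M = 7^1 mod 1009 = 7
Delta = (9 - 6) * 7 mod 1009 = 21
New hash = (85 + 21) mod 1009 = 106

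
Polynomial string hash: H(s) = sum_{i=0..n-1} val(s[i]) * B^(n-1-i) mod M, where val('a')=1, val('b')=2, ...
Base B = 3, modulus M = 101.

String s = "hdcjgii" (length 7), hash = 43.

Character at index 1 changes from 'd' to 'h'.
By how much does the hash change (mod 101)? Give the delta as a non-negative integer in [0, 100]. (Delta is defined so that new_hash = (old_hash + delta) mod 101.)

Delta formula: (val(new) - val(old)) * B^(n-1-k) mod M
  val('h') - val('d') = 8 - 4 = 4
  B^(n-1-k) = 3^5 mod 101 = 41
  Delta = 4 * 41 mod 101 = 63

Answer: 63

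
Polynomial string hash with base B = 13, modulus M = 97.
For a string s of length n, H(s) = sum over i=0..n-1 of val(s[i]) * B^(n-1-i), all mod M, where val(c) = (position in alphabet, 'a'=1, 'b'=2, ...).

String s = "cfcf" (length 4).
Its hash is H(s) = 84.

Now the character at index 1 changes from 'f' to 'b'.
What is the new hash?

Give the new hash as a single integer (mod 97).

Answer: 87

Derivation:
val('f') = 6, val('b') = 2
Position k = 1, exponent = n-1-k = 2
B^2 mod M = 13^2 mod 97 = 72
Delta = (2 - 6) * 72 mod 97 = 3
New hash = (84 + 3) mod 97 = 87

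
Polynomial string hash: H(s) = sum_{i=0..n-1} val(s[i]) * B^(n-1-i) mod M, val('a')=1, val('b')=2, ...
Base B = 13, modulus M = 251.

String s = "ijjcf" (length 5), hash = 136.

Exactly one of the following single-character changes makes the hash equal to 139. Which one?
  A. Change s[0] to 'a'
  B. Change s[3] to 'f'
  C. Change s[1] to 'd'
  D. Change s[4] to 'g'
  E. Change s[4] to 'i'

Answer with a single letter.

Option A: s[0]='i'->'a', delta=(1-9)*13^4 mod 251 = 173, hash=136+173 mod 251 = 58
Option B: s[3]='c'->'f', delta=(6-3)*13^1 mod 251 = 39, hash=136+39 mod 251 = 175
Option C: s[1]='j'->'d', delta=(4-10)*13^3 mod 251 = 121, hash=136+121 mod 251 = 6
Option D: s[4]='f'->'g', delta=(7-6)*13^0 mod 251 = 1, hash=136+1 mod 251 = 137
Option E: s[4]='f'->'i', delta=(9-6)*13^0 mod 251 = 3, hash=136+3 mod 251 = 139 <-- target

Answer: E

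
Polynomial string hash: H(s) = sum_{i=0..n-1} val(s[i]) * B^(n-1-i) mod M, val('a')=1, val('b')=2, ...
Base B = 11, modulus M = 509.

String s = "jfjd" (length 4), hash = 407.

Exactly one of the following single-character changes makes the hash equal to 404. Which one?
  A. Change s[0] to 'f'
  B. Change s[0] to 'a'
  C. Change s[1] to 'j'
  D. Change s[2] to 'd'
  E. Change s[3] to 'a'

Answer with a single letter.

Option A: s[0]='j'->'f', delta=(6-10)*11^3 mod 509 = 275, hash=407+275 mod 509 = 173
Option B: s[0]='j'->'a', delta=(1-10)*11^3 mod 509 = 237, hash=407+237 mod 509 = 135
Option C: s[1]='f'->'j', delta=(10-6)*11^2 mod 509 = 484, hash=407+484 mod 509 = 382
Option D: s[2]='j'->'d', delta=(4-10)*11^1 mod 509 = 443, hash=407+443 mod 509 = 341
Option E: s[3]='d'->'a', delta=(1-4)*11^0 mod 509 = 506, hash=407+506 mod 509 = 404 <-- target

Answer: E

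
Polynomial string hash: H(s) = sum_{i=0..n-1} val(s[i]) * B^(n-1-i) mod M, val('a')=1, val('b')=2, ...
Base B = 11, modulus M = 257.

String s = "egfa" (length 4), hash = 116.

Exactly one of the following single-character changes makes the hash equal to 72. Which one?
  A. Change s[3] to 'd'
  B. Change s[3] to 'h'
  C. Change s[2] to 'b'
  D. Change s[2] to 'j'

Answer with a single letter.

Answer: C

Derivation:
Option A: s[3]='a'->'d', delta=(4-1)*11^0 mod 257 = 3, hash=116+3 mod 257 = 119
Option B: s[3]='a'->'h', delta=(8-1)*11^0 mod 257 = 7, hash=116+7 mod 257 = 123
Option C: s[2]='f'->'b', delta=(2-6)*11^1 mod 257 = 213, hash=116+213 mod 257 = 72 <-- target
Option D: s[2]='f'->'j', delta=(10-6)*11^1 mod 257 = 44, hash=116+44 mod 257 = 160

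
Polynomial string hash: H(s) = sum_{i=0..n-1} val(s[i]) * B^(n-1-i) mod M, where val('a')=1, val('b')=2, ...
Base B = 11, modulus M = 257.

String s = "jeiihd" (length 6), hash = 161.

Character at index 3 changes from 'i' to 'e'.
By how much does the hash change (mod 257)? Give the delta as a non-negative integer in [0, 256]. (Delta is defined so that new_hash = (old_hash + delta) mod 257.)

Delta formula: (val(new) - val(old)) * B^(n-1-k) mod M
  val('e') - val('i') = 5 - 9 = -4
  B^(n-1-k) = 11^2 mod 257 = 121
  Delta = -4 * 121 mod 257 = 30

Answer: 30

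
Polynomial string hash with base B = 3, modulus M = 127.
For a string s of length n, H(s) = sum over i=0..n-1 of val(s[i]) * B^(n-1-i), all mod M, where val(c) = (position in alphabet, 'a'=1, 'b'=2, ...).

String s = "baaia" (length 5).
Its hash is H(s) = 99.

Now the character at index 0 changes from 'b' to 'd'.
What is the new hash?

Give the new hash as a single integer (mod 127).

Answer: 7

Derivation:
val('b') = 2, val('d') = 4
Position k = 0, exponent = n-1-k = 4
B^4 mod M = 3^4 mod 127 = 81
Delta = (4 - 2) * 81 mod 127 = 35
New hash = (99 + 35) mod 127 = 7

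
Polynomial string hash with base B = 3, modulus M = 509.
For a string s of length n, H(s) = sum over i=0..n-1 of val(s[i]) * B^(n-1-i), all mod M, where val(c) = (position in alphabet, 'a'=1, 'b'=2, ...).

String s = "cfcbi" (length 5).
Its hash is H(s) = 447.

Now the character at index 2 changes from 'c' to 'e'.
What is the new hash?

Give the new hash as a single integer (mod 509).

val('c') = 3, val('e') = 5
Position k = 2, exponent = n-1-k = 2
B^2 mod M = 3^2 mod 509 = 9
Delta = (5 - 3) * 9 mod 509 = 18
New hash = (447 + 18) mod 509 = 465

Answer: 465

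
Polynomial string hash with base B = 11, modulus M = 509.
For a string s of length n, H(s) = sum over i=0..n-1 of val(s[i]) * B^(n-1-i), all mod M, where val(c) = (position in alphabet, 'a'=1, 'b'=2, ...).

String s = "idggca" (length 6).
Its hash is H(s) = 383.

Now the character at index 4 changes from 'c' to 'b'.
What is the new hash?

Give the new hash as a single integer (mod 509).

val('c') = 3, val('b') = 2
Position k = 4, exponent = n-1-k = 1
B^1 mod M = 11^1 mod 509 = 11
Delta = (2 - 3) * 11 mod 509 = 498
New hash = (383 + 498) mod 509 = 372

Answer: 372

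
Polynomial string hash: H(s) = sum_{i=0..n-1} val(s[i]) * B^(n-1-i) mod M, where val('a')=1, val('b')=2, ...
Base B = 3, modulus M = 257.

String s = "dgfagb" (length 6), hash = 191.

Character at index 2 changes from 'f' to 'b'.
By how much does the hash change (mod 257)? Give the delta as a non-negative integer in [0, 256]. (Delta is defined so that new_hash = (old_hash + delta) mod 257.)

Answer: 149

Derivation:
Delta formula: (val(new) - val(old)) * B^(n-1-k) mod M
  val('b') - val('f') = 2 - 6 = -4
  B^(n-1-k) = 3^3 mod 257 = 27
  Delta = -4 * 27 mod 257 = 149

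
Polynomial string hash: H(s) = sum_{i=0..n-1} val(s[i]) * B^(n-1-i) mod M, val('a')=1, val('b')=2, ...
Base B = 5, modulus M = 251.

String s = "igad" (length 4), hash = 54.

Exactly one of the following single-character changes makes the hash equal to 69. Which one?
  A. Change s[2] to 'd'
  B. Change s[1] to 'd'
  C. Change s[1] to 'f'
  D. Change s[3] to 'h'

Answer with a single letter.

Option A: s[2]='a'->'d', delta=(4-1)*5^1 mod 251 = 15, hash=54+15 mod 251 = 69 <-- target
Option B: s[1]='g'->'d', delta=(4-7)*5^2 mod 251 = 176, hash=54+176 mod 251 = 230
Option C: s[1]='g'->'f', delta=(6-7)*5^2 mod 251 = 226, hash=54+226 mod 251 = 29
Option D: s[3]='d'->'h', delta=(8-4)*5^0 mod 251 = 4, hash=54+4 mod 251 = 58

Answer: A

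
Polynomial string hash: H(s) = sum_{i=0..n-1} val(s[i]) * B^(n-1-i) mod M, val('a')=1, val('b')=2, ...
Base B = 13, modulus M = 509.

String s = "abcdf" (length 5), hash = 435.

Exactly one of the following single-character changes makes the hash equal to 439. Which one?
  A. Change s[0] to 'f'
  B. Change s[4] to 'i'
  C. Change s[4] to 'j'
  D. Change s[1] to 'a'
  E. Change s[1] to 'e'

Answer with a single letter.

Option A: s[0]='a'->'f', delta=(6-1)*13^4 mod 509 = 285, hash=435+285 mod 509 = 211
Option B: s[4]='f'->'i', delta=(9-6)*13^0 mod 509 = 3, hash=435+3 mod 509 = 438
Option C: s[4]='f'->'j', delta=(10-6)*13^0 mod 509 = 4, hash=435+4 mod 509 = 439 <-- target
Option D: s[1]='b'->'a', delta=(1-2)*13^3 mod 509 = 348, hash=435+348 mod 509 = 274
Option E: s[1]='b'->'e', delta=(5-2)*13^3 mod 509 = 483, hash=435+483 mod 509 = 409

Answer: C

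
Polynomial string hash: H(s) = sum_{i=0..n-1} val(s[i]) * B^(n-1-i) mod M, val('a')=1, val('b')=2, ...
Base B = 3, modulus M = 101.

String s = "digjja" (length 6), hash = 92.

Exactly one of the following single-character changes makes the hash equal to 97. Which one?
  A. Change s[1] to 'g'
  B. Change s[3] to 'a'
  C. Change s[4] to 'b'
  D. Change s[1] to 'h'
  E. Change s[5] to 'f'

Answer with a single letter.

Answer: E

Derivation:
Option A: s[1]='i'->'g', delta=(7-9)*3^4 mod 101 = 40, hash=92+40 mod 101 = 31
Option B: s[3]='j'->'a', delta=(1-10)*3^2 mod 101 = 20, hash=92+20 mod 101 = 11
Option C: s[4]='j'->'b', delta=(2-10)*3^1 mod 101 = 77, hash=92+77 mod 101 = 68
Option D: s[1]='i'->'h', delta=(8-9)*3^4 mod 101 = 20, hash=92+20 mod 101 = 11
Option E: s[5]='a'->'f', delta=(6-1)*3^0 mod 101 = 5, hash=92+5 mod 101 = 97 <-- target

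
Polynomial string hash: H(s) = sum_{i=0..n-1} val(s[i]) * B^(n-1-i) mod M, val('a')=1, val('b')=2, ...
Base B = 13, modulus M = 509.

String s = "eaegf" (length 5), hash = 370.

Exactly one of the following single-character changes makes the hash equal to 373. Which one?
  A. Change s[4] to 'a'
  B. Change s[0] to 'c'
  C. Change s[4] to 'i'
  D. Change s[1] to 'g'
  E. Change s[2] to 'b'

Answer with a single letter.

Option A: s[4]='f'->'a', delta=(1-6)*13^0 mod 509 = 504, hash=370+504 mod 509 = 365
Option B: s[0]='e'->'c', delta=(3-5)*13^4 mod 509 = 395, hash=370+395 mod 509 = 256
Option C: s[4]='f'->'i', delta=(9-6)*13^0 mod 509 = 3, hash=370+3 mod 509 = 373 <-- target
Option D: s[1]='a'->'g', delta=(7-1)*13^3 mod 509 = 457, hash=370+457 mod 509 = 318
Option E: s[2]='e'->'b', delta=(2-5)*13^2 mod 509 = 2, hash=370+2 mod 509 = 372

Answer: C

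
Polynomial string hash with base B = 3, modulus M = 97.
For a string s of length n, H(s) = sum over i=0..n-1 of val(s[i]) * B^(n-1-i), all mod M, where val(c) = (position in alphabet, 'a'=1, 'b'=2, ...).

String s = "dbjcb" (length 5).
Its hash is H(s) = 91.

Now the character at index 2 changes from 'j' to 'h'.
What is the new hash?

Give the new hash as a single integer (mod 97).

val('j') = 10, val('h') = 8
Position k = 2, exponent = n-1-k = 2
B^2 mod M = 3^2 mod 97 = 9
Delta = (8 - 10) * 9 mod 97 = 79
New hash = (91 + 79) mod 97 = 73

Answer: 73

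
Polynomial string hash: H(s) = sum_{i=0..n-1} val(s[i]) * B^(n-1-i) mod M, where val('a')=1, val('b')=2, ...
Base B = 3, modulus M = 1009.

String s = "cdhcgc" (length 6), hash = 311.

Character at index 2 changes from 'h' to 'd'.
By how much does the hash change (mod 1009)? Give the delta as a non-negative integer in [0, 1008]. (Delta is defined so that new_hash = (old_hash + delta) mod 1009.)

Answer: 901

Derivation:
Delta formula: (val(new) - val(old)) * B^(n-1-k) mod M
  val('d') - val('h') = 4 - 8 = -4
  B^(n-1-k) = 3^3 mod 1009 = 27
  Delta = -4 * 27 mod 1009 = 901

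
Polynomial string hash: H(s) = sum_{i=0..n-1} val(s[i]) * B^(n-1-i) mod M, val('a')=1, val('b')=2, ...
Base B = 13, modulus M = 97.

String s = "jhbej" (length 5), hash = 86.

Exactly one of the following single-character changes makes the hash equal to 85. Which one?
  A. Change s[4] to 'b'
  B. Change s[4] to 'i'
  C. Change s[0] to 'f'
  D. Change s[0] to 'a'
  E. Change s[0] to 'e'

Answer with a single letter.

Answer: B

Derivation:
Option A: s[4]='j'->'b', delta=(2-10)*13^0 mod 97 = 89, hash=86+89 mod 97 = 78
Option B: s[4]='j'->'i', delta=(9-10)*13^0 mod 97 = 96, hash=86+96 mod 97 = 85 <-- target
Option C: s[0]='j'->'f', delta=(6-10)*13^4 mod 97 = 22, hash=86+22 mod 97 = 11
Option D: s[0]='j'->'a', delta=(1-10)*13^4 mod 97 = 1, hash=86+1 mod 97 = 87
Option E: s[0]='j'->'e', delta=(5-10)*13^4 mod 97 = 76, hash=86+76 mod 97 = 65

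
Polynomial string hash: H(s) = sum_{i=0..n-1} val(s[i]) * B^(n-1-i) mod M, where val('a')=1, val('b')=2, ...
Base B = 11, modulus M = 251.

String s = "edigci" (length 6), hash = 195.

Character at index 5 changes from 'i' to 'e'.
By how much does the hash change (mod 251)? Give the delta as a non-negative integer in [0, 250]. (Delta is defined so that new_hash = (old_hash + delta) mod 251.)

Delta formula: (val(new) - val(old)) * B^(n-1-k) mod M
  val('e') - val('i') = 5 - 9 = -4
  B^(n-1-k) = 11^0 mod 251 = 1
  Delta = -4 * 1 mod 251 = 247

Answer: 247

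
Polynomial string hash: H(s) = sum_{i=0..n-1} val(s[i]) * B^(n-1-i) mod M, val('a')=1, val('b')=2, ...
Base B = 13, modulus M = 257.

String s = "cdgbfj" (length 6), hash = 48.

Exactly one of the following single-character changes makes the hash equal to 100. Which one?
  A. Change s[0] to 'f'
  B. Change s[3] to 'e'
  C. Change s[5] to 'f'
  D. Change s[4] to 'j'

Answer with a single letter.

Option A: s[0]='c'->'f', delta=(6-3)*13^5 mod 257 = 41, hash=48+41 mod 257 = 89
Option B: s[3]='b'->'e', delta=(5-2)*13^2 mod 257 = 250, hash=48+250 mod 257 = 41
Option C: s[5]='j'->'f', delta=(6-10)*13^0 mod 257 = 253, hash=48+253 mod 257 = 44
Option D: s[4]='f'->'j', delta=(10-6)*13^1 mod 257 = 52, hash=48+52 mod 257 = 100 <-- target

Answer: D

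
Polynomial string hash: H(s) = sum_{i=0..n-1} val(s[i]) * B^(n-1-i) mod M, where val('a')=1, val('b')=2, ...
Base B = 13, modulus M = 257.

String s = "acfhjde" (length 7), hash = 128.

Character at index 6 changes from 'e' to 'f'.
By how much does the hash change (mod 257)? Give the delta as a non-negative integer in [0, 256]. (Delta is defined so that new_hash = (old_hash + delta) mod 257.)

Answer: 1

Derivation:
Delta formula: (val(new) - val(old)) * B^(n-1-k) mod M
  val('f') - val('e') = 6 - 5 = 1
  B^(n-1-k) = 13^0 mod 257 = 1
  Delta = 1 * 1 mod 257 = 1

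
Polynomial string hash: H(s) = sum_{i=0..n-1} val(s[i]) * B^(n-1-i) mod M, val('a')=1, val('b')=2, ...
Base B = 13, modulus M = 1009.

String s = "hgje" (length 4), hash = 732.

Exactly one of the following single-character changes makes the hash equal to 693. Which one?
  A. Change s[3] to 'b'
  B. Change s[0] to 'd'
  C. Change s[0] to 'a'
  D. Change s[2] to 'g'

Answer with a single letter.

Answer: D

Derivation:
Option A: s[3]='e'->'b', delta=(2-5)*13^0 mod 1009 = 1006, hash=732+1006 mod 1009 = 729
Option B: s[0]='h'->'d', delta=(4-8)*13^3 mod 1009 = 293, hash=732+293 mod 1009 = 16
Option C: s[0]='h'->'a', delta=(1-8)*13^3 mod 1009 = 765, hash=732+765 mod 1009 = 488
Option D: s[2]='j'->'g', delta=(7-10)*13^1 mod 1009 = 970, hash=732+970 mod 1009 = 693 <-- target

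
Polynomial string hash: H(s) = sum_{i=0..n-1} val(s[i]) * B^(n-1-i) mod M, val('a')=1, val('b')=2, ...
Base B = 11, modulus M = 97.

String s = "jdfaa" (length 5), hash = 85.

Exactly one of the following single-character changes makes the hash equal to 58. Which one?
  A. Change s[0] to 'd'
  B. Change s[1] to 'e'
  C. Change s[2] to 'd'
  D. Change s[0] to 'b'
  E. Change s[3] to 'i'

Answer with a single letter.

Answer: B

Derivation:
Option A: s[0]='j'->'d', delta=(4-10)*11^4 mod 97 = 36, hash=85+36 mod 97 = 24
Option B: s[1]='d'->'e', delta=(5-4)*11^3 mod 97 = 70, hash=85+70 mod 97 = 58 <-- target
Option C: s[2]='f'->'d', delta=(4-6)*11^2 mod 97 = 49, hash=85+49 mod 97 = 37
Option D: s[0]='j'->'b', delta=(2-10)*11^4 mod 97 = 48, hash=85+48 mod 97 = 36
Option E: s[3]='a'->'i', delta=(9-1)*11^1 mod 97 = 88, hash=85+88 mod 97 = 76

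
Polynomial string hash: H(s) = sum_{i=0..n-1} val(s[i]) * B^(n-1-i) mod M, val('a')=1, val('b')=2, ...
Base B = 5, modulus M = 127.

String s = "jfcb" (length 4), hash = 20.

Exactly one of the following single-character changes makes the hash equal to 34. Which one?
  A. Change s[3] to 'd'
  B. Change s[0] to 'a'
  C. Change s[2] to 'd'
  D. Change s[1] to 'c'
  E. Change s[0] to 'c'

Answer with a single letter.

Answer: E

Derivation:
Option A: s[3]='b'->'d', delta=(4-2)*5^0 mod 127 = 2, hash=20+2 mod 127 = 22
Option B: s[0]='j'->'a', delta=(1-10)*5^3 mod 127 = 18, hash=20+18 mod 127 = 38
Option C: s[2]='c'->'d', delta=(4-3)*5^1 mod 127 = 5, hash=20+5 mod 127 = 25
Option D: s[1]='f'->'c', delta=(3-6)*5^2 mod 127 = 52, hash=20+52 mod 127 = 72
Option E: s[0]='j'->'c', delta=(3-10)*5^3 mod 127 = 14, hash=20+14 mod 127 = 34 <-- target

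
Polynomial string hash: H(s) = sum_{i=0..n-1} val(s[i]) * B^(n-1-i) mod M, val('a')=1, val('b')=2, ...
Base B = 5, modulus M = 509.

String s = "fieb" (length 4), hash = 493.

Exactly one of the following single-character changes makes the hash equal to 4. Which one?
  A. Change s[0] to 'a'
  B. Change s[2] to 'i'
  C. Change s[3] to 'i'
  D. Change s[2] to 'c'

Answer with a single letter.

Answer: B

Derivation:
Option A: s[0]='f'->'a', delta=(1-6)*5^3 mod 509 = 393, hash=493+393 mod 509 = 377
Option B: s[2]='e'->'i', delta=(9-5)*5^1 mod 509 = 20, hash=493+20 mod 509 = 4 <-- target
Option C: s[3]='b'->'i', delta=(9-2)*5^0 mod 509 = 7, hash=493+7 mod 509 = 500
Option D: s[2]='e'->'c', delta=(3-5)*5^1 mod 509 = 499, hash=493+499 mod 509 = 483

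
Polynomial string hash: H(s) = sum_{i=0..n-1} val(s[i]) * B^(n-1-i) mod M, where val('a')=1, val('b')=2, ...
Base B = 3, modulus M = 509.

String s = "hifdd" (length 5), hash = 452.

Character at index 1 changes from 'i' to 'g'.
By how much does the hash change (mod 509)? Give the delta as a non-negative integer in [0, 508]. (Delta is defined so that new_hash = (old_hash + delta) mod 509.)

Delta formula: (val(new) - val(old)) * B^(n-1-k) mod M
  val('g') - val('i') = 7 - 9 = -2
  B^(n-1-k) = 3^3 mod 509 = 27
  Delta = -2 * 27 mod 509 = 455

Answer: 455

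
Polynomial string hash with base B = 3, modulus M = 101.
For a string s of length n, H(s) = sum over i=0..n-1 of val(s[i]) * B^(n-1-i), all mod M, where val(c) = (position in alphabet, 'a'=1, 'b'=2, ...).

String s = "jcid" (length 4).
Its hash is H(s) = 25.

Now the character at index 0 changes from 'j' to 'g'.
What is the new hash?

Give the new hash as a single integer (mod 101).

val('j') = 10, val('g') = 7
Position k = 0, exponent = n-1-k = 3
B^3 mod M = 3^3 mod 101 = 27
Delta = (7 - 10) * 27 mod 101 = 20
New hash = (25 + 20) mod 101 = 45

Answer: 45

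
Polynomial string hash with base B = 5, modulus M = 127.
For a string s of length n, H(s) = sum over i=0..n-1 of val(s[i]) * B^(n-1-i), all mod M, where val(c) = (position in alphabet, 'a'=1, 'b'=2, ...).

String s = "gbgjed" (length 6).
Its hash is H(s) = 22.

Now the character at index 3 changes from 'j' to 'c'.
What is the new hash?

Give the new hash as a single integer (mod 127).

val('j') = 10, val('c') = 3
Position k = 3, exponent = n-1-k = 2
B^2 mod M = 5^2 mod 127 = 25
Delta = (3 - 10) * 25 mod 127 = 79
New hash = (22 + 79) mod 127 = 101

Answer: 101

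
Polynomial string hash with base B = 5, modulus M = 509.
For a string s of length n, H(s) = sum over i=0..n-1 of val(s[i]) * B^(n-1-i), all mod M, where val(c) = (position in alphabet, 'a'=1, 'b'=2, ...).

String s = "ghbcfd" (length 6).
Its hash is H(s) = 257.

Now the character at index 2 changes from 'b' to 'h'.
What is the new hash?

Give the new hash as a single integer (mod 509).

Answer: 498

Derivation:
val('b') = 2, val('h') = 8
Position k = 2, exponent = n-1-k = 3
B^3 mod M = 5^3 mod 509 = 125
Delta = (8 - 2) * 125 mod 509 = 241
New hash = (257 + 241) mod 509 = 498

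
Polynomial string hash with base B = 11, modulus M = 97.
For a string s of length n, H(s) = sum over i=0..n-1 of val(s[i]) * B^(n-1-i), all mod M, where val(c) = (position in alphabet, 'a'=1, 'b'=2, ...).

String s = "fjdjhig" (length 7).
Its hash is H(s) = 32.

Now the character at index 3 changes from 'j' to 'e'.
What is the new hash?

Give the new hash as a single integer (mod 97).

val('j') = 10, val('e') = 5
Position k = 3, exponent = n-1-k = 3
B^3 mod M = 11^3 mod 97 = 70
Delta = (5 - 10) * 70 mod 97 = 38
New hash = (32 + 38) mod 97 = 70

Answer: 70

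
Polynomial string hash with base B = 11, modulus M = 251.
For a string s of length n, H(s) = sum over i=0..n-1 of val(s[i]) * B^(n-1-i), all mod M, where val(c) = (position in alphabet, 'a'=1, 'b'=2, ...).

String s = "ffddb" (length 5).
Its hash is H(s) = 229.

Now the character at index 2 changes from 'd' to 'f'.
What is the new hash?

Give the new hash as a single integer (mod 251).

Answer: 220

Derivation:
val('d') = 4, val('f') = 6
Position k = 2, exponent = n-1-k = 2
B^2 mod M = 11^2 mod 251 = 121
Delta = (6 - 4) * 121 mod 251 = 242
New hash = (229 + 242) mod 251 = 220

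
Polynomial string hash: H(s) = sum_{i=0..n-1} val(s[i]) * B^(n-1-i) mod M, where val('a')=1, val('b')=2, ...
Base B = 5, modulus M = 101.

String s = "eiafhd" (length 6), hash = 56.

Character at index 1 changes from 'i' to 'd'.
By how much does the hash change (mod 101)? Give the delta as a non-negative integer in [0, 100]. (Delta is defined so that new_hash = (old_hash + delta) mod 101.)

Delta formula: (val(new) - val(old)) * B^(n-1-k) mod M
  val('d') - val('i') = 4 - 9 = -5
  B^(n-1-k) = 5^4 mod 101 = 19
  Delta = -5 * 19 mod 101 = 6

Answer: 6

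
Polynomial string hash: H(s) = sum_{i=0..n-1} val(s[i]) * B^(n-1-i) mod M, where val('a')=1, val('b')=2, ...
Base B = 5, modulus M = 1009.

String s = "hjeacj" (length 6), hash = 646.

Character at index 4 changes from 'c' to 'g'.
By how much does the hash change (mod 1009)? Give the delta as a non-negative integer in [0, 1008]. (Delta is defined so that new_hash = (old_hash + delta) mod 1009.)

Answer: 20

Derivation:
Delta formula: (val(new) - val(old)) * B^(n-1-k) mod M
  val('g') - val('c') = 7 - 3 = 4
  B^(n-1-k) = 5^1 mod 1009 = 5
  Delta = 4 * 5 mod 1009 = 20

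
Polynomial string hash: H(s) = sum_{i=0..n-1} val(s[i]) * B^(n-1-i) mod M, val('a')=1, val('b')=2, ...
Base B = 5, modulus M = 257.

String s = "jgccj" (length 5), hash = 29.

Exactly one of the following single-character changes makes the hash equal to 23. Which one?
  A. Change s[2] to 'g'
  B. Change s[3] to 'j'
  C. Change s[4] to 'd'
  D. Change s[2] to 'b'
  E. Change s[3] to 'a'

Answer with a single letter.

Answer: C

Derivation:
Option A: s[2]='c'->'g', delta=(7-3)*5^2 mod 257 = 100, hash=29+100 mod 257 = 129
Option B: s[3]='c'->'j', delta=(10-3)*5^1 mod 257 = 35, hash=29+35 mod 257 = 64
Option C: s[4]='j'->'d', delta=(4-10)*5^0 mod 257 = 251, hash=29+251 mod 257 = 23 <-- target
Option D: s[2]='c'->'b', delta=(2-3)*5^2 mod 257 = 232, hash=29+232 mod 257 = 4
Option E: s[3]='c'->'a', delta=(1-3)*5^1 mod 257 = 247, hash=29+247 mod 257 = 19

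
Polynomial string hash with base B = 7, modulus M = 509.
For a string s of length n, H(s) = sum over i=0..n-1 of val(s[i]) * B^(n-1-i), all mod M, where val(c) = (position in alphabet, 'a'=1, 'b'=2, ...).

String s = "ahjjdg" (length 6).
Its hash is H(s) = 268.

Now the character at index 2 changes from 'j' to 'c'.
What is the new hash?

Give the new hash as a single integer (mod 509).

Answer: 412

Derivation:
val('j') = 10, val('c') = 3
Position k = 2, exponent = n-1-k = 3
B^3 mod M = 7^3 mod 509 = 343
Delta = (3 - 10) * 343 mod 509 = 144
New hash = (268 + 144) mod 509 = 412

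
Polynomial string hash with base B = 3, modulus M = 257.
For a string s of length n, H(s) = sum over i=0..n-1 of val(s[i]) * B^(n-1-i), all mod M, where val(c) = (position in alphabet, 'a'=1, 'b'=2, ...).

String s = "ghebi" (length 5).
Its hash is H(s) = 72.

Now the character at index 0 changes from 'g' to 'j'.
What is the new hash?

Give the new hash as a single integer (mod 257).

val('g') = 7, val('j') = 10
Position k = 0, exponent = n-1-k = 4
B^4 mod M = 3^4 mod 257 = 81
Delta = (10 - 7) * 81 mod 257 = 243
New hash = (72 + 243) mod 257 = 58

Answer: 58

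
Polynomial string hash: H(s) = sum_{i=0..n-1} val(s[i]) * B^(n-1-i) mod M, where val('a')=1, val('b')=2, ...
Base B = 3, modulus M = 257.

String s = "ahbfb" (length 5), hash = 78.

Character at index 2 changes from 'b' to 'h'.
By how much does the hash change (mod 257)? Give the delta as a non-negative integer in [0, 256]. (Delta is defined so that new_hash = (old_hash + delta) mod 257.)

Answer: 54

Derivation:
Delta formula: (val(new) - val(old)) * B^(n-1-k) mod M
  val('h') - val('b') = 8 - 2 = 6
  B^(n-1-k) = 3^2 mod 257 = 9
  Delta = 6 * 9 mod 257 = 54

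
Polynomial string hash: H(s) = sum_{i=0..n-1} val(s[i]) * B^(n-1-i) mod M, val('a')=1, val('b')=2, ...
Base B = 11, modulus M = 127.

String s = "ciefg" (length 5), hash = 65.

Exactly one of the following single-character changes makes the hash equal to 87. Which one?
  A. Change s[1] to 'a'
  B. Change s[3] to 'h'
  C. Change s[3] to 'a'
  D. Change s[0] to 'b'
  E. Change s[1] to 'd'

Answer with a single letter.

Option A: s[1]='i'->'a', delta=(1-9)*11^3 mod 127 = 20, hash=65+20 mod 127 = 85
Option B: s[3]='f'->'h', delta=(8-6)*11^1 mod 127 = 22, hash=65+22 mod 127 = 87 <-- target
Option C: s[3]='f'->'a', delta=(1-6)*11^1 mod 127 = 72, hash=65+72 mod 127 = 10
Option D: s[0]='c'->'b', delta=(2-3)*11^4 mod 127 = 91, hash=65+91 mod 127 = 29
Option E: s[1]='i'->'d', delta=(4-9)*11^3 mod 127 = 76, hash=65+76 mod 127 = 14

Answer: B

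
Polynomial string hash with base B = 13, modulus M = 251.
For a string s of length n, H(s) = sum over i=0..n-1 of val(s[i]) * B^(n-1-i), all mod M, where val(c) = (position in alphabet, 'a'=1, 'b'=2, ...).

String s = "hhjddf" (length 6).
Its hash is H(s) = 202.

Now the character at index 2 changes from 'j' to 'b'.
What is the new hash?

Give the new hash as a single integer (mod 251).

Answer: 196

Derivation:
val('j') = 10, val('b') = 2
Position k = 2, exponent = n-1-k = 3
B^3 mod M = 13^3 mod 251 = 189
Delta = (2 - 10) * 189 mod 251 = 245
New hash = (202 + 245) mod 251 = 196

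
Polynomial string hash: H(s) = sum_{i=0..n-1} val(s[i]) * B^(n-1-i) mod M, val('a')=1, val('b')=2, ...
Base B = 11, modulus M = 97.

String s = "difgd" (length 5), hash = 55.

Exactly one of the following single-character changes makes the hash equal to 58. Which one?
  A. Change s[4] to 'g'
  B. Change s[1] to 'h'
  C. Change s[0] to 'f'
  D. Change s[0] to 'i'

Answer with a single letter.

Answer: A

Derivation:
Option A: s[4]='d'->'g', delta=(7-4)*11^0 mod 97 = 3, hash=55+3 mod 97 = 58 <-- target
Option B: s[1]='i'->'h', delta=(8-9)*11^3 mod 97 = 27, hash=55+27 mod 97 = 82
Option C: s[0]='d'->'f', delta=(6-4)*11^4 mod 97 = 85, hash=55+85 mod 97 = 43
Option D: s[0]='d'->'i', delta=(9-4)*11^4 mod 97 = 67, hash=55+67 mod 97 = 25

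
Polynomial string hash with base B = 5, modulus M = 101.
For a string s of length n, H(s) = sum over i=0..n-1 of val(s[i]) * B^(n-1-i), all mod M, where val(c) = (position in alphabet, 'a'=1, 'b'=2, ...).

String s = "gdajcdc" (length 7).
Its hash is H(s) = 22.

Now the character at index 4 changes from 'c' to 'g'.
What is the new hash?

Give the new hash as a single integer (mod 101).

val('c') = 3, val('g') = 7
Position k = 4, exponent = n-1-k = 2
B^2 mod M = 5^2 mod 101 = 25
Delta = (7 - 3) * 25 mod 101 = 100
New hash = (22 + 100) mod 101 = 21

Answer: 21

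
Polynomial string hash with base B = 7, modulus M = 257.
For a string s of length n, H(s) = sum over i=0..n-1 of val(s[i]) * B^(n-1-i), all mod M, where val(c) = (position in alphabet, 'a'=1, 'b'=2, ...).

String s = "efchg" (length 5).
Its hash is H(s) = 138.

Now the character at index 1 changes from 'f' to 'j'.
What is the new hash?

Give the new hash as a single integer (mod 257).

val('f') = 6, val('j') = 10
Position k = 1, exponent = n-1-k = 3
B^3 mod M = 7^3 mod 257 = 86
Delta = (10 - 6) * 86 mod 257 = 87
New hash = (138 + 87) mod 257 = 225

Answer: 225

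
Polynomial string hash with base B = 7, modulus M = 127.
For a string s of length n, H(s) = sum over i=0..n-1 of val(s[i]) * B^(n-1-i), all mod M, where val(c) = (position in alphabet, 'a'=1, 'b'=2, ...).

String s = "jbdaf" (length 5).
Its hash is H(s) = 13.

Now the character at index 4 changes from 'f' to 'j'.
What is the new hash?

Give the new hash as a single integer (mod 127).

val('f') = 6, val('j') = 10
Position k = 4, exponent = n-1-k = 0
B^0 mod M = 7^0 mod 127 = 1
Delta = (10 - 6) * 1 mod 127 = 4
New hash = (13 + 4) mod 127 = 17

Answer: 17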